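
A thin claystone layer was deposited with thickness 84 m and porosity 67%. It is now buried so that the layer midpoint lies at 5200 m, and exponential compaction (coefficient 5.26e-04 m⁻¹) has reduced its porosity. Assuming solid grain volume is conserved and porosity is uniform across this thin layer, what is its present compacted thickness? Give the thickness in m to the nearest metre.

Working in km (1 km = 1000 m; β in km⁻¹ = β in m⁻¹ × 1000):
Porosity at 5.2 km: φ = 0.67·exp(−0.526×5.2) = 0.0435
Solid-volume conservation: h(1−φ) = h₀(1−φ₀) ⇒ h = h₀·(1−φ₀)/(1−φ)
h = 0.084 × (1 − 0.67)/(1 − 0.0435) = 0.084 × 0.3450 = 0.0290 km

29 m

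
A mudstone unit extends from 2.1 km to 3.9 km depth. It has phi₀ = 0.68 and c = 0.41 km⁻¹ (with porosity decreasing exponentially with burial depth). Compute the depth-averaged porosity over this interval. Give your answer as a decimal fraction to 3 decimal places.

⟨phi⟩ = (1/(z₂−z₁)) ∫ phi₀ e^(−cz) dz = phi₀·(e^(−c·z₁) − e^(−c·z₂)) / (c·(z₂−z₁))
e^(−0.41×2.1) = 0.4227; e^(−0.41×3.9) = 0.2021
⟨phi⟩ = 0.68 × (0.4227 − 0.2021) / (0.41 × 1.8) = 0.68 × 0.2990 = 0.2033

0.203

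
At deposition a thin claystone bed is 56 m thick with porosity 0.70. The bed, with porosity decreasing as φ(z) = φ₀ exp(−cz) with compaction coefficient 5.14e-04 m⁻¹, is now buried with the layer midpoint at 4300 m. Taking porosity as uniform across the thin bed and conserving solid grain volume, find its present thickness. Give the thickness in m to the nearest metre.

Working in km (1 km = 1000 m; c in km⁻¹ = c in m⁻¹ × 1000):
Porosity at 4.3 km: φ = 0.7·exp(−0.514×4.3) = 0.0768
Solid-volume conservation: h(1−φ) = h₀(1−φ₀) ⇒ h = h₀·(1−φ₀)/(1−φ)
h = 0.056 × (1 − 0.7)/(1 − 0.0768) = 0.056 × 0.3249 = 0.0182 km

18 m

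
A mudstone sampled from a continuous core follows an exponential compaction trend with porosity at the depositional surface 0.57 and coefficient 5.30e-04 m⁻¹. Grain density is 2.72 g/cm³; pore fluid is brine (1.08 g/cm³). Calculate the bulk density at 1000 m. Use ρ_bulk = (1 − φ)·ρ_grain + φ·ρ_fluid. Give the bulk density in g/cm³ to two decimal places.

2.17 g/cm³

Working in km (1 km = 1000 m; c in km⁻¹ = c in m⁻¹ × 1000):
Porosity at depth: φ = 0.57·exp(−0.53×1) = 0.57×0.5886 = 0.3355
Bulk density: ρ_b = (1−φ)ρ_g + φ·ρ_f = 0.6645×2.72 + 0.3355×1.08
       = 1.807 + 0.362 = 2.170 g/cm³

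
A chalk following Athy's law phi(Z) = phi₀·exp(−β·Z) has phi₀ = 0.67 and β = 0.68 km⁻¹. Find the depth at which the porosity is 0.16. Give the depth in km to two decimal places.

2.11 km

Invert Athy's law: Z = ln(phi₀/phi) / β
Z = ln(0.67/0.16) / 0.68 = ln(4.188) / 0.68 = 1.4321 / 0.68 = 2.106 km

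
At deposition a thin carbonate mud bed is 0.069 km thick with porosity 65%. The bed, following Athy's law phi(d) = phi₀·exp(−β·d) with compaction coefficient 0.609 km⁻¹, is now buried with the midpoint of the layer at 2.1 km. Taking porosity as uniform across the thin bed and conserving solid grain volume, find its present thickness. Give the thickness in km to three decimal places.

0.029 km

Porosity at 2.1 km: phi = 0.65·exp(−0.609×2.1) = 0.1809
Solid-volume conservation: h(1−phi) = h₀(1−phi₀) ⇒ h = h₀·(1−phi₀)/(1−phi)
h = 0.069 × (1 − 0.65)/(1 − 0.1809) = 0.069 × 0.4273 = 0.0295 km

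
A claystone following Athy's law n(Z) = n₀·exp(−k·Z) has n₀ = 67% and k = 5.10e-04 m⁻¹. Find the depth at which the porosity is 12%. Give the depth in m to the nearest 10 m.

3370 m

Working in km (1 km = 1000 m; k in km⁻¹ = k in m⁻¹ × 1000):
Invert Athy's law: Z = ln(n₀/n) / k
Z = ln(0.67/0.12) / 0.51 = ln(5.583) / 0.51 = 1.7198 / 0.51 = 3.372 km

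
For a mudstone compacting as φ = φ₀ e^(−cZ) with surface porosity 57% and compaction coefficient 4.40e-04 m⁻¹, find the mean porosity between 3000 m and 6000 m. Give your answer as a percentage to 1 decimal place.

Working in km (1 km = 1000 m; c in km⁻¹ = c in m⁻¹ × 1000):
⟨φ⟩ = (1/(Z₂−Z₁)) ∫ φ₀ e^(−cZ) dZ = φ₀·(e^(−c·Z₁) − e^(−c·Z₂)) / (c·(Z₂−Z₁))
e^(−0.44×3) = 0.2671; e^(−0.44×6) = 0.0714
⟨φ⟩ = 0.57 × (0.2671 − 0.0714) / (0.44 × 3) = 0.57 × 0.1483 = 0.0845

8.5%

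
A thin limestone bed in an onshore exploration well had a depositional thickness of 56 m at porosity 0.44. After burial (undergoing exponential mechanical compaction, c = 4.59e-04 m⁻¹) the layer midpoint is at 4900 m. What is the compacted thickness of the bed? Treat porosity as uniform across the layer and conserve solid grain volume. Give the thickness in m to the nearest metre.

Working in km (1 km = 1000 m; c in km⁻¹ = c in m⁻¹ × 1000):
Porosity at 4.9 km: n = 0.44·exp(−0.459×4.9) = 0.0464
Solid-volume conservation: h(1−n) = h₀(1−n₀) ⇒ h = h₀·(1−n₀)/(1−n)
h = 0.056 × (1 − 0.44)/(1 − 0.0464) = 0.056 × 0.5873 = 0.0329 km

33 m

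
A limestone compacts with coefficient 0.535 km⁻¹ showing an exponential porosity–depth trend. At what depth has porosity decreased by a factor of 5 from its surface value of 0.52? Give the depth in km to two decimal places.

3.01 km

n/n₀ = 1/5 ⇒ exp(−c·z) = 1/5 ⇒ z = ln(5) / c
z = 1.6094 / 0.535 = 3.008 km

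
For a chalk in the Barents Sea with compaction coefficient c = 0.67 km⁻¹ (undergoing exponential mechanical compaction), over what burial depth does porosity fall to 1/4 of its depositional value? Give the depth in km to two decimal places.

2.07 km

n/n₀ = 1/4 ⇒ exp(−c·z) = 1/4 ⇒ z = ln(4) / c
z = 1.3863 / 0.67 = 2.069 km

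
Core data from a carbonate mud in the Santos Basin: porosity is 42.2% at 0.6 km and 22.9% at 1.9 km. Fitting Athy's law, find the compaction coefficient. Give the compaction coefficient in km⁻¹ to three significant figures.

0.470 km⁻¹

Athy: n(Z) = n₀ e^(−kZ) ⇒ n₁/n₂ = e^{k(Z₂−Z₁)} ⇒ k = ln(n₁/n₂)/(Z₂−Z₁)
k = ln(0.422/0.229) / (1.9 − 0.6) = ln(1.843) / 1.3 = 0.6113 / 1.3 = 0.4702 km⁻¹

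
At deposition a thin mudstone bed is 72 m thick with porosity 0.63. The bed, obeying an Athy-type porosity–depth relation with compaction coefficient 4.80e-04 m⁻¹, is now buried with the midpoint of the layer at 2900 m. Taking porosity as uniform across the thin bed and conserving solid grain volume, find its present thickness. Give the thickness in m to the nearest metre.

Working in km (1 km = 1000 m; k in km⁻¹ = k in m⁻¹ × 1000):
Porosity at 2.9 km: φ = 0.63·exp(−0.48×2.9) = 0.1566
Solid-volume conservation: h(1−φ) = h₀(1−φ₀) ⇒ h = h₀·(1−φ₀)/(1−φ)
h = 0.072 × (1 − 0.63)/(1 − 0.1566) = 0.072 × 0.4387 = 0.0316 km

32 m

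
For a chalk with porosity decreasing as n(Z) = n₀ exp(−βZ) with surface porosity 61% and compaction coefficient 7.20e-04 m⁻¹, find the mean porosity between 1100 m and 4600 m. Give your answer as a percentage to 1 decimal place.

Working in km (1 km = 1000 m; β in km⁻¹ = β in m⁻¹ × 1000):
⟨n⟩ = (1/(Z₂−Z₁)) ∫ n₀ e^(−βZ) dZ = n₀·(e^(−β·Z₁) − e^(−β·Z₂)) / (β·(Z₂−Z₁))
e^(−0.72×1.1) = 0.4529; e^(−0.72×4.6) = 0.0364
⟨n⟩ = 0.61 × (0.4529 − 0.0364) / (0.72 × 3.5) = 0.61 × 0.1653 = 0.1008

10.1%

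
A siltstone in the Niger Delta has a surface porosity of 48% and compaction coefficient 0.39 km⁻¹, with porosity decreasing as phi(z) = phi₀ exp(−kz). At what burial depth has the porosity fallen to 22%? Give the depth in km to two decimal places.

2.00 km

Invert Athy's law: z = ln(phi₀/phi) / k
z = ln(0.48/0.22) / 0.39 = ln(2.182) / 0.39 = 0.7802 / 0.39 = 2.000 km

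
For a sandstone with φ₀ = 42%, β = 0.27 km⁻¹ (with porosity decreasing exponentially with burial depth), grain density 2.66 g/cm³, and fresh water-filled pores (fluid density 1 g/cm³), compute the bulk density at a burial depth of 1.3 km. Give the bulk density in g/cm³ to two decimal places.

Porosity at depth: φ = 0.42·exp(−0.27×1.3) = 0.42×0.7040 = 0.2957
Bulk density: ρ_b = (1−φ)ρ_g + φ·ρ_f = 0.7043×2.66 + 0.2957×1
       = 1.874 + 0.296 = 2.169 g/cm³

2.17 g/cm³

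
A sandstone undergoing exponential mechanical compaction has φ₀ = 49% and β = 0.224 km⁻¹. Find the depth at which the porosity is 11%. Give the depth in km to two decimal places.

6.67 km

Invert Athy's law: z = ln(φ₀/φ) / β
z = ln(0.49/0.11) / 0.224 = ln(4.455) / 0.224 = 1.4939 / 0.224 = 6.669 km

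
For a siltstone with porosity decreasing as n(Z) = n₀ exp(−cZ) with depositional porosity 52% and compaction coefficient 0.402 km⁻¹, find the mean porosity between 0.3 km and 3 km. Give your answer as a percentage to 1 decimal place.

⟨n⟩ = (1/(Z₂−Z₁)) ∫ n₀ e^(−cZ) dZ = n₀·(e^(−c·Z₁) − e^(−c·Z₂)) / (c·(Z₂−Z₁))
e^(−0.402×0.3) = 0.8864; e^(−0.402×3) = 0.2994
⟨n⟩ = 0.52 × (0.8864 − 0.2994) / (0.402 × 2.7) = 0.52 × 0.5408 = 0.2812

28.1%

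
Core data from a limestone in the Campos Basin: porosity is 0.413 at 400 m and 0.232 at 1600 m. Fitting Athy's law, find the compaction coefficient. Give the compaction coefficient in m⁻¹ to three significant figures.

0.000481 m⁻¹

Working in km (1 km = 1000 m; k in km⁻¹ = k in m⁻¹ × 1000):
Athy: n(z) = n₀ e^(−kz) ⇒ n₁/n₂ = e^{k(z₂−z₁)} ⇒ k = ln(n₁/n₂)/(z₂−z₁)
k = ln(0.413/0.232) / (1.6 − 0.4) = ln(1.78) / 1.2 = 0.5767 / 1.2 = 0.4806 km⁻¹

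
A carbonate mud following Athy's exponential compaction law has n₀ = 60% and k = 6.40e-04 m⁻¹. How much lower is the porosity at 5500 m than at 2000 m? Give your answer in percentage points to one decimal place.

Working in km (1 km = 1000 m; k in km⁻¹ = k in m⁻¹ × 1000):
n(2) = 0.6·e^(−0.64×2) = 0.1668
n(5.5) = 0.6·e^(−0.64×5.5) = 0.0178
Δn = 0.1668 − 0.0178 = 0.1491

14.9 percentage points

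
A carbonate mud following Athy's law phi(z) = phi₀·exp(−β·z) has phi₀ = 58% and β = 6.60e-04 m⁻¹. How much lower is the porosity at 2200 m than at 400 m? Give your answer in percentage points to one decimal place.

31.0 percentage points

Working in km (1 km = 1000 m; β in km⁻¹ = β in m⁻¹ × 1000):
phi(0.4) = 0.58·e^(−0.66×0.4) = 0.4454
phi(2.2) = 0.58·e^(−0.66×2.2) = 0.1358
Δphi = 0.4454 − 0.1358 = 0.3096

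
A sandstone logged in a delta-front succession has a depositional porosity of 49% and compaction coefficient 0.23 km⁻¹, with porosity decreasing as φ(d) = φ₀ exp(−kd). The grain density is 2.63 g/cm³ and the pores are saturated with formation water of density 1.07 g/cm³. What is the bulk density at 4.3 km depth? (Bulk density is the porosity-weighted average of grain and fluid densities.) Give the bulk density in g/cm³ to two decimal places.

Porosity at depth: φ = 0.49·exp(−0.23×4.3) = 0.49×0.3719 = 0.1823
Bulk density: ρ_b = (1−φ)ρ_g + φ·ρ_f = 0.8177×2.63 + 0.1823×1.07
       = 2.151 + 0.195 = 2.346 g/cm³

2.35 g/cm³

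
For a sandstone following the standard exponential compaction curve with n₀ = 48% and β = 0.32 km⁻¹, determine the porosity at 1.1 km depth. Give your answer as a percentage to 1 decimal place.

33.8%

n = n₀·exp(−β·Z) = 0.48 × exp(−0.32 × 1.1) = 0.48 × exp(−0.352)
  = 0.48 × 0.7033 = 0.3376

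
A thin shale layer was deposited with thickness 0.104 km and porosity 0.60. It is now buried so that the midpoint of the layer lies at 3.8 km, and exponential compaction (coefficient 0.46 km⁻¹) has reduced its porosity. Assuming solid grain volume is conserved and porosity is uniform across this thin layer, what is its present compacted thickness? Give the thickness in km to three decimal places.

0.046 km

Porosity at 3.8 km: phi = 0.6·exp(−0.46×3.8) = 0.1045
Solid-volume conservation: h(1−phi) = h₀(1−phi₀) ⇒ h = h₀·(1−phi₀)/(1−phi)
h = 0.104 × (1 − 0.6)/(1 − 0.1045) = 0.104 × 0.4467 = 0.0465 km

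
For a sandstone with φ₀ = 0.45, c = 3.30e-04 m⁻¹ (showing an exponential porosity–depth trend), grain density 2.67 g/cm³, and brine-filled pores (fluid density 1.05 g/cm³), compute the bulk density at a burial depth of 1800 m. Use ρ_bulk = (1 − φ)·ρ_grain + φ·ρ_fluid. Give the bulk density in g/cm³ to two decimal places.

2.27 g/cm³

Working in km (1 km = 1000 m; c in km⁻¹ = c in m⁻¹ × 1000):
Porosity at depth: φ = 0.45·exp(−0.33×1.8) = 0.45×0.5521 = 0.2485
Bulk density: ρ_b = (1−φ)ρ_g + φ·ρ_f = 0.7515×2.67 + 0.2485×1.05
       = 2.007 + 0.261 = 2.268 g/cm³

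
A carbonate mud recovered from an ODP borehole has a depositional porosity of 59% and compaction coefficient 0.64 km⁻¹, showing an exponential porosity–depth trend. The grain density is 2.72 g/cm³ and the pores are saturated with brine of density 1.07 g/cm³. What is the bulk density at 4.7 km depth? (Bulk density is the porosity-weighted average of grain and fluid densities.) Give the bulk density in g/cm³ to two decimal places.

2.67 g/cm³

Porosity at depth: n = 0.59·exp(−0.64×4.7) = 0.59×0.0494 = 0.0291
Bulk density: ρ_b = (1−n)ρ_g + n·ρ_f = 0.9709×2.72 + 0.0291×1.07
       = 2.641 + 0.031 = 2.672 g/cm³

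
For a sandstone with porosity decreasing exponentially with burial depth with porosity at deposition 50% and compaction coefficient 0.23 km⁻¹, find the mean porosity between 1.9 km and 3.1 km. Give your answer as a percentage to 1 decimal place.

⟨n⟩ = (1/(z₂−z₁)) ∫ n₀ e^(−kz) dz = n₀·(e^(−k·z₁) − e^(−k·z₂)) / (k·(z₂−z₁))
e^(−0.23×1.9) = 0.6460; e^(−0.23×3.1) = 0.4902
⟨n⟩ = 0.5 × (0.6460 − 0.4902) / (0.23 × 1.2) = 0.5 × 0.5645 = 0.2822

28.2%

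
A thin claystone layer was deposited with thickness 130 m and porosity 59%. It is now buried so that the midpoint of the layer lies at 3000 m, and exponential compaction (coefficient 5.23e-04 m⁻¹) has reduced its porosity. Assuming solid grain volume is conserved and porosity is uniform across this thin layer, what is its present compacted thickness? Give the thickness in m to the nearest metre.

61 m

Working in km (1 km = 1000 m; β in km⁻¹ = β in m⁻¹ × 1000):
Porosity at 3 km: phi = 0.59·exp(−0.523×3) = 0.1229
Solid-volume conservation: h(1−phi) = h₀(1−phi₀) ⇒ h = h₀·(1−phi₀)/(1−phi)
h = 0.13 × (1 − 0.59)/(1 − 0.1229) = 0.13 × 0.4674 = 0.0608 km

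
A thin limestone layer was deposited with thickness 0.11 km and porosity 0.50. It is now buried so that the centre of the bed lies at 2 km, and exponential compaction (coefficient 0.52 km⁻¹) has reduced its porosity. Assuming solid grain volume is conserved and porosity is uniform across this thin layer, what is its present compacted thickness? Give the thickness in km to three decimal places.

Porosity at 2 km: phi = 0.5·exp(−0.52×2) = 0.1767
Solid-volume conservation: h(1−phi) = h₀(1−phi₀) ⇒ h = h₀·(1−phi₀)/(1−phi)
h = 0.11 × (1 − 0.5)/(1 − 0.1767) = 0.11 × 0.6073 = 0.0668 km

0.067 km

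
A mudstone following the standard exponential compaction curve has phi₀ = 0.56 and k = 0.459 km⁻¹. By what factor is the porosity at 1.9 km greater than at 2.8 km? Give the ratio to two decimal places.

1.51

phi(Z₁)/phi(Z₂) = e^(−k·Z₁)/e^(−k·Z₂) = e^{k(Z₂−Z₁)}
= exp(0.459 × 0.9) = exp(0.4131) = 1.5115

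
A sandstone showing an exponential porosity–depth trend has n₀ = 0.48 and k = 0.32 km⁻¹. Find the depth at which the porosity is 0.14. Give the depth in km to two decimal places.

Invert Athy's law: Z = ln(n₀/n) / k
Z = ln(0.48/0.14) / 0.32 = ln(3.429) / 0.32 = 1.2321 / 0.32 = 3.850 km

3.85 km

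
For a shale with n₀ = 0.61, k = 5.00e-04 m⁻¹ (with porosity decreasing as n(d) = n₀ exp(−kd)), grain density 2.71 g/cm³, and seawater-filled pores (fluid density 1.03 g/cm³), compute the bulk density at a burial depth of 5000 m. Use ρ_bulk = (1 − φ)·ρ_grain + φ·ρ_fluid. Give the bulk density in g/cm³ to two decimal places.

2.63 g/cm³

Working in km (1 km = 1000 m; k in km⁻¹ = k in m⁻¹ × 1000):
Porosity at depth: n = 0.61·exp(−0.5×5) = 0.61×0.0821 = 0.0501
Bulk density: ρ_b = (1−n)ρ_g + n·ρ_f = 0.9499×2.71 + 0.0501×1.03
       = 2.574 + 0.052 = 2.626 g/cm³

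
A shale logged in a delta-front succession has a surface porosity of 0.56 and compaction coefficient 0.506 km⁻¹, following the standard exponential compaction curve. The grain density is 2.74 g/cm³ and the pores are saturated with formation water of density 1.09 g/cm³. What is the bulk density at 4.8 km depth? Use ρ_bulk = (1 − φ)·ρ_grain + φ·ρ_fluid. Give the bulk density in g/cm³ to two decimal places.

Porosity at depth: n = 0.56·exp(−0.506×4.8) = 0.56×0.0881 = 0.0494
Bulk density: ρ_b = (1−n)ρ_g + n·ρ_f = 0.9506×2.74 + 0.0494×1.09
       = 2.605 + 0.054 = 2.659 g/cm³

2.66 g/cm³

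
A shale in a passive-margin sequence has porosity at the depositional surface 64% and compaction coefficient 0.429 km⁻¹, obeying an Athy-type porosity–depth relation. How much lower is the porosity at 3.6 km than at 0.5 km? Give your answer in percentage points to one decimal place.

φ(0.5) = 0.64·e^(−0.429×0.5) = 0.5164
φ(3.6) = 0.64·e^(−0.429×3.6) = 0.1366
Δφ = 0.5164 − 0.1366 = 0.3798

38.0 percentage points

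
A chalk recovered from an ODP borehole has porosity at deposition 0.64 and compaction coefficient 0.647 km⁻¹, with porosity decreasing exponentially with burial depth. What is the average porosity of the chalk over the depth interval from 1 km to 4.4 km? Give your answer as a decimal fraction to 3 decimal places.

⟨phi⟩ = (1/(Z₂−Z₁)) ∫ phi₀ e^(−βZ) dZ = phi₀·(e^(−β·Z₁) − e^(−β·Z₂)) / (β·(Z₂−Z₁))
e^(−0.647×1) = 0.5236; e^(−0.647×4.4) = 0.0580
⟨phi⟩ = 0.64 × (0.5236 − 0.0580) / (0.647 × 3.4) = 0.64 × 0.2116 = 0.1355

0.135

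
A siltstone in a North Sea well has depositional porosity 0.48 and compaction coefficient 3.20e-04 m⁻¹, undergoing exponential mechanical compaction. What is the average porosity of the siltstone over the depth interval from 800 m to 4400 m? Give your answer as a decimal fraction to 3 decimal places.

Working in km (1 km = 1000 m; β in km⁻¹ = β in m⁻¹ × 1000):
⟨phi⟩ = (1/(z₂−z₁)) ∫ phi₀ e^(−βz) dz = phi₀·(e^(−β·z₁) − e^(−β·z₂)) / (β·(z₂−z₁))
e^(−0.32×0.8) = 0.7741; e^(−0.32×4.4) = 0.2446
⟨phi⟩ = 0.48 × (0.7741 − 0.2446) / (0.32 × 3.6) = 0.48 × 0.4596 = 0.2206

0.221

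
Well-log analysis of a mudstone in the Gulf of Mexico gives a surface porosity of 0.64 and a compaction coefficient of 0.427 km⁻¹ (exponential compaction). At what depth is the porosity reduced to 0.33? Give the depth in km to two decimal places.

1.55 km

Invert Athy's law: z = ln(phi₀/phi) / β
z = ln(0.64/0.33) / 0.427 = ln(1.939) / 0.427 = 0.6624 / 0.427 = 1.551 km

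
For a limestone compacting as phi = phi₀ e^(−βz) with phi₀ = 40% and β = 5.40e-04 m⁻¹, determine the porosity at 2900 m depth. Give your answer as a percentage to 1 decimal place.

8.4%

Working in km (1 km = 1000 m; β in km⁻¹ = β in m⁻¹ × 1000):
phi = phi₀·exp(−β·z) = 0.4 × exp(−0.54 × 2.9) = 0.4 × exp(−1.566)
  = 0.4 × 0.2089 = 0.0836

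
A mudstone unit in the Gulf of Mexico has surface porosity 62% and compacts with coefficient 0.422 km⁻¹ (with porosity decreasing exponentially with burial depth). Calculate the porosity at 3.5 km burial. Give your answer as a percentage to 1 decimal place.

phi = phi₀·exp(−c·d) = 0.62 × exp(−0.422 × 3.5) = 0.62 × exp(−1.477)
  = 0.62 × 0.2283 = 0.1416

14.2%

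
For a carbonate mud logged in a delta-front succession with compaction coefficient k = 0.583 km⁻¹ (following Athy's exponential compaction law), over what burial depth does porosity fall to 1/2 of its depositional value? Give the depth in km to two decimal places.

1.19 km

φ/φ₀ = 1/2 ⇒ exp(−k·d) = 1/2 ⇒ d = ln(2) / k
d = 0.6931 / 0.583 = 1.189 km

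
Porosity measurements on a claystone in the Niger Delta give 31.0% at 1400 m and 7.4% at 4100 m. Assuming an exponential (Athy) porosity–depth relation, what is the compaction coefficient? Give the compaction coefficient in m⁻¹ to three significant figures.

Working in km (1 km = 1000 m; c in km⁻¹ = c in m⁻¹ × 1000):
Athy: n(Z) = n₀ e^(−cZ) ⇒ n₁/n₂ = e^{c(Z₂−Z₁)} ⇒ c = ln(n₁/n₂)/(Z₂−Z₁)
c = ln(0.31/0.074) / (4.1 − 1.4) = ln(4.189) / 2.7 = 1.4325 / 2.7 = 0.5306 km⁻¹

0.000531 m⁻¹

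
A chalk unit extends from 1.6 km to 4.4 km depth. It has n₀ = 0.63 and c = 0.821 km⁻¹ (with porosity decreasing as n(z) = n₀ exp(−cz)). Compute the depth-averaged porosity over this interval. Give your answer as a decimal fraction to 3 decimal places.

0.066

⟨n⟩ = (1/(z₂−z₁)) ∫ n₀ e^(−cz) dz = n₀·(e^(−c·z₁) − e^(−c·z₂)) / (c·(z₂−z₁))
e^(−0.821×1.6) = 0.2689; e^(−0.821×4.4) = 0.0270
⟨n⟩ = 0.63 × (0.2689 − 0.0270) / (0.821 × 2.8) = 0.63 × 0.1052 = 0.0663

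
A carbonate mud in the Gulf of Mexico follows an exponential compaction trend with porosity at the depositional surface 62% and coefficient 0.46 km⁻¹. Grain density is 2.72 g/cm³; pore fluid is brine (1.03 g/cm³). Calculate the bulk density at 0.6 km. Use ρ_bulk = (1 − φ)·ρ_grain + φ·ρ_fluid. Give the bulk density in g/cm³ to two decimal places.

Porosity at depth: phi = 0.62·exp(−0.46×0.6) = 0.62×0.7588 = 0.4705
Bulk density: ρ_b = (1−phi)ρ_g + phi·ρ_f = 0.5295×2.72 + 0.4705×1.03
       = 1.440 + 0.485 = 1.925 g/cm³

1.92 g/cm³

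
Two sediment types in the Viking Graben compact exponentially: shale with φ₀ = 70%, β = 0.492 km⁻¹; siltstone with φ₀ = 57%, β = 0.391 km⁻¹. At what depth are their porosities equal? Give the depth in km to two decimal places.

2.03 km

Set φ₀ₐ e^(−βₐZ) = φ₀ᵦ e^(−βᵦZ) ⇒ ln(φ₀ₐ/φ₀ᵦ) = (βₐ − βᵦ)·Z
Z = ln(0.7/0.57) / (0.492 − 0.391) = 0.2054 / 0.101 = 2.034 km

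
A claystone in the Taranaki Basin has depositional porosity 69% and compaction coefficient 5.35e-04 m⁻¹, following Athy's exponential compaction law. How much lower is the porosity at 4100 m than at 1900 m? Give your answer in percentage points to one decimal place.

17.3 percentage points

Working in km (1 km = 1000 m; β in km⁻¹ = β in m⁻¹ × 1000):
phi(1.9) = 0.69·e^(−0.535×1.9) = 0.2497
phi(4.1) = 0.69·e^(−0.535×4.1) = 0.0770
Δphi = 0.2497 − 0.0770 = 0.1727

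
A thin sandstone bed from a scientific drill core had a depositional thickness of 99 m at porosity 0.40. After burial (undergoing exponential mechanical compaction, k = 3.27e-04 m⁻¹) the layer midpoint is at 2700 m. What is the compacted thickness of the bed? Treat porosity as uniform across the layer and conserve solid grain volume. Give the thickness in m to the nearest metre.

71 m

Working in km (1 km = 1000 m; k in km⁻¹ = k in m⁻¹ × 1000):
Porosity at 2.7 km: phi = 0.4·exp(−0.327×2.7) = 0.1654
Solid-volume conservation: h(1−phi) = h₀(1−phi₀) ⇒ h = h₀·(1−phi₀)/(1−phi)
h = 0.099 × (1 − 0.4)/(1 − 0.1654) = 0.099 × 0.7189 = 0.0712 km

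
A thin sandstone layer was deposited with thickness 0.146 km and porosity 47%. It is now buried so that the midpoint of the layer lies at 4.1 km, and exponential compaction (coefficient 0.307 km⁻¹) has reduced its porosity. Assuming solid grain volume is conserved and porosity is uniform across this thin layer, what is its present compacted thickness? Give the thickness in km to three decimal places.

Porosity at 4.1 km: phi = 0.47·exp(−0.307×4.1) = 0.1335
Solid-volume conservation: h(1−phi) = h₀(1−phi₀) ⇒ h = h₀·(1−phi₀)/(1−phi)
h = 0.146 × (1 − 0.47)/(1 − 0.1335) = 0.146 × 0.6116 = 0.0893 km

0.089 km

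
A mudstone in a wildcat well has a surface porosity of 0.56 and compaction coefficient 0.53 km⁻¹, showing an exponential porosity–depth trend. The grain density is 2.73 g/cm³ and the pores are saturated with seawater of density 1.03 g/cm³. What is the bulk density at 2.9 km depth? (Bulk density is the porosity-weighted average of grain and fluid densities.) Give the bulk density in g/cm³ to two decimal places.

Porosity at depth: n = 0.56·exp(−0.53×2.9) = 0.56×0.2150 = 0.1204
Bulk density: ρ_b = (1−n)ρ_g + n·ρ_f = 0.8796×2.73 + 0.1204×1.03
       = 2.401 + 0.124 = 2.525 g/cm³

2.53 g/cm³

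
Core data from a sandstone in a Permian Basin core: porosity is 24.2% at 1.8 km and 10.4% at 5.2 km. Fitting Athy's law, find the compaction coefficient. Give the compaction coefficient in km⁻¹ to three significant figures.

Athy: n(Z) = n₀ e^(−βZ) ⇒ n₁/n₂ = e^{β(Z₂−Z₁)} ⇒ β = ln(n₁/n₂)/(Z₂−Z₁)
β = ln(0.242/0.104) / (5.2 − 1.8) = ln(2.327) / 3.4 = 0.8445 / 3.4 = 0.2484 km⁻¹

0.248 km⁻¹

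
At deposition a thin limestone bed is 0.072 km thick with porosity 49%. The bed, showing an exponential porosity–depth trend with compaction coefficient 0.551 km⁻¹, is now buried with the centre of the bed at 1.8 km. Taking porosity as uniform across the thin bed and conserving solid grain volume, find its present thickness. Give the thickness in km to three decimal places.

Porosity at 1.8 km: n = 0.49·exp(−0.551×1.8) = 0.1817
Solid-volume conservation: h(1−n) = h₀(1−n₀) ⇒ h = h₀·(1−n₀)/(1−n)
h = 0.072 × (1 − 0.49)/(1 − 0.1817) = 0.072 × 0.6233 = 0.0449 km

0.045 km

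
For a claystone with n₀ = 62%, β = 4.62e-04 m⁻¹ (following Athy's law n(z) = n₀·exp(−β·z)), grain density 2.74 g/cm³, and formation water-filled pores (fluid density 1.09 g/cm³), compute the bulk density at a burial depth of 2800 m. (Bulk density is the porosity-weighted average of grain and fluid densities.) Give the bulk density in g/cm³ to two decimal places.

Working in km (1 km = 1000 m; β in km⁻¹ = β in m⁻¹ × 1000):
Porosity at depth: n = 0.62·exp(−0.462×2.8) = 0.62×0.2743 = 0.1701
Bulk density: ρ_b = (1−n)ρ_g + n·ρ_f = 0.8299×2.74 + 0.1701×1.09
       = 2.274 + 0.185 = 2.459 g/cm³

2.46 g/cm³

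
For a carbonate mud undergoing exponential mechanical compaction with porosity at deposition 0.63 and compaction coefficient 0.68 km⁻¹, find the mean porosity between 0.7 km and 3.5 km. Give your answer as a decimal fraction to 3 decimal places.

⟨phi⟩ = (1/(z₂−z₁)) ∫ phi₀ e^(−βz) dz = phi₀·(e^(−β·z₁) − e^(−β·z₂)) / (β·(z₂−z₁))
e^(−0.68×0.7) = 0.6213; e^(−0.68×3.5) = 0.0926
⟨phi⟩ = 0.63 × (0.6213 − 0.0926) / (0.68 × 2.8) = 0.63 × 0.2777 = 0.1749

0.175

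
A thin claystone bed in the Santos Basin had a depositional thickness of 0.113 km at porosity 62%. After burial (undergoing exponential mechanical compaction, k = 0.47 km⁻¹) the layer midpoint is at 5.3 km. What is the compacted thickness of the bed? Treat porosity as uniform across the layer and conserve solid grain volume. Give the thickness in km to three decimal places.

Porosity at 5.3 km: phi = 0.62·exp(−0.47×5.3) = 0.0514
Solid-volume conservation: h(1−phi) = h₀(1−phi₀) ⇒ h = h₀·(1−phi₀)/(1−phi)
h = 0.113 × (1 − 0.62)/(1 − 0.0514) = 0.113 × 0.4006 = 0.0453 km

0.045 km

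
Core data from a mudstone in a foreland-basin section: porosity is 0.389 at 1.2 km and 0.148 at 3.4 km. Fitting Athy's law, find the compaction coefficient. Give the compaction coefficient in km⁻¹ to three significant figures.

Athy: φ(d) = φ₀ e^(−βd) ⇒ φ₁/φ₂ = e^{β(d₂−d₁)} ⇒ β = ln(φ₁/φ₂)/(d₂−d₁)
β = ln(0.389/0.148) / (3.4 − 1.2) = ln(2.628) / 2.2 = 0.9664 / 2.2 = 0.4393 km⁻¹

0.439 km⁻¹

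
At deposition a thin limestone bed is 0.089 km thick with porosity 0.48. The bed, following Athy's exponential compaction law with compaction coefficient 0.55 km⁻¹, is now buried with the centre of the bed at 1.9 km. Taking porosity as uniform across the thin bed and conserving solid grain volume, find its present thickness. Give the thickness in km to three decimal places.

Porosity at 1.9 km: n = 0.48·exp(−0.55×1.9) = 0.1688
Solid-volume conservation: h(1−n) = h₀(1−n₀) ⇒ h = h₀·(1−n₀)/(1−n)
h = 0.089 × (1 − 0.48)/(1 − 0.1688) = 0.089 × 0.6256 = 0.0557 km

0.056 km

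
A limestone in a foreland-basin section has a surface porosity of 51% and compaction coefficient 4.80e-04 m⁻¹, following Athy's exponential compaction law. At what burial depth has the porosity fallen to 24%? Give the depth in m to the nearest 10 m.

Working in km (1 km = 1000 m; β in km⁻¹ = β in m⁻¹ × 1000):
Invert Athy's law: Z = ln(phi₀/phi) / β
Z = ln(0.51/0.24) / 0.48 = ln(2.125) / 0.48 = 0.7538 / 0.48 = 1.570 km

1570 m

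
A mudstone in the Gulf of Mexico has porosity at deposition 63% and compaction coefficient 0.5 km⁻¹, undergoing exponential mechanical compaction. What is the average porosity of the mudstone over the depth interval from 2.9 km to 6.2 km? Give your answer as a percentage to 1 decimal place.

7.2%

⟨phi⟩ = (1/(z₂−z₁)) ∫ phi₀ e^(−kz) dz = phi₀·(e^(−k·z₁) − e^(−k·z₂)) / (k·(z₂−z₁))
e^(−0.5×2.9) = 0.2346; e^(−0.5×6.2) = 0.0450
⟨phi⟩ = 0.63 × (0.2346 − 0.0450) / (0.5 × 3.3) = 0.63 × 0.1149 = 0.0724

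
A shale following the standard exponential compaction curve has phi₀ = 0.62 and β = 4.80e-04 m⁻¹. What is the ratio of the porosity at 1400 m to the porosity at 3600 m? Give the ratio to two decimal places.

Working in km (1 km = 1000 m; β in km⁻¹ = β in m⁻¹ × 1000):
phi(z₁)/phi(z₂) = e^(−β·z₁)/e^(−β·z₂) = e^{β(z₂−z₁)}
= exp(0.48 × 2.2) = exp(1.056) = 2.8748

2.87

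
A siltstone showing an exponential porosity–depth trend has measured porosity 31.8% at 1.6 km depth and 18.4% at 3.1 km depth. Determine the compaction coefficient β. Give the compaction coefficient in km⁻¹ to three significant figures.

Athy: phi(Z) = phi₀ e^(−βZ) ⇒ phi₁/phi₂ = e^{β(Z₂−Z₁)} ⇒ β = ln(phi₁/phi₂)/(Z₂−Z₁)
β = ln(0.318/0.184) / (3.1 − 1.6) = ln(1.728) / 1.5 = 0.5471 / 1.5 = 0.3647 km⁻¹

0.365 km⁻¹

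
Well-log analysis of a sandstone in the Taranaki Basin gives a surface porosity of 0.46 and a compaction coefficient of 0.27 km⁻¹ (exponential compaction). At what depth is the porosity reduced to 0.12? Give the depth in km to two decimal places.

4.98 km

Invert Athy's law: z = ln(φ₀/φ) / k
z = ln(0.46/0.12) / 0.27 = ln(3.833) / 0.27 = 1.3437 / 0.27 = 4.977 km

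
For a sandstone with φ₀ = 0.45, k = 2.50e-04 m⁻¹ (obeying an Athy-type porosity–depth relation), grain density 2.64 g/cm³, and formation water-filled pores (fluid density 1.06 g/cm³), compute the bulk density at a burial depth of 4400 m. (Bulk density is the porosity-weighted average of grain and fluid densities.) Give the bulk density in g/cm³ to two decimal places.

Working in km (1 km = 1000 m; k in km⁻¹ = k in m⁻¹ × 1000):
Porosity at depth: φ = 0.45·exp(−0.25×4.4) = 0.45×0.3329 = 0.1498
Bulk density: ρ_b = (1−φ)ρ_g + φ·ρ_f = 0.8502×2.64 + 0.1498×1.06
       = 2.245 + 0.159 = 2.403 g/cm³

2.40 g/cm³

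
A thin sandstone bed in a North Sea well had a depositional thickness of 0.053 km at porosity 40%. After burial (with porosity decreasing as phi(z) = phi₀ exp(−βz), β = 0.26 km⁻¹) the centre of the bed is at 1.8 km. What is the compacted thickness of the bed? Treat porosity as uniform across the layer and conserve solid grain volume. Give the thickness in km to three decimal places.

Porosity at 1.8 km: phi = 0.4·exp(−0.26×1.8) = 0.2505
Solid-volume conservation: h(1−phi) = h₀(1−phi₀) ⇒ h = h₀·(1−phi₀)/(1−phi)
h = 0.053 × (1 − 0.4)/(1 − 0.2505) = 0.053 × 0.8005 = 0.0424 km

0.042 km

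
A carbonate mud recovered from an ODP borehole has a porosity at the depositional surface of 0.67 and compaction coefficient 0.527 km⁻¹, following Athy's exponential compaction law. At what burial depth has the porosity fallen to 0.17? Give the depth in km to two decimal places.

Invert Athy's law: d = ln(n₀/n) / c
d = ln(0.67/0.17) / 0.527 = ln(3.941) / 0.527 = 1.3715 / 0.527 = 2.602 km

2.60 km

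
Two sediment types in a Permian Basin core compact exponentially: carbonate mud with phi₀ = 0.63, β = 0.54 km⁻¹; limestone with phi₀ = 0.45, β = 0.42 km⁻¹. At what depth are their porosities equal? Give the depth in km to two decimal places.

2.80 km

Set phi₀ₐ e^(−βₐz) = phi₀ᵦ e^(−βᵦz) ⇒ ln(phi₀ₐ/phi₀ᵦ) = (βₐ − βᵦ)·z
z = ln(0.63/0.45) / (0.54 − 0.42) = 0.3365 / 0.12 = 2.804 km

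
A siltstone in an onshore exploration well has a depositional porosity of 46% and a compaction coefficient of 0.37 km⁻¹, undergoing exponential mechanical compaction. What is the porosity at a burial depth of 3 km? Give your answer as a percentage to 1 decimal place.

15.2%

φ = φ₀·exp(−k·d) = 0.46 × exp(−0.37 × 3) = 0.46 × exp(−1.11)
  = 0.46 × 0.3296 = 0.1516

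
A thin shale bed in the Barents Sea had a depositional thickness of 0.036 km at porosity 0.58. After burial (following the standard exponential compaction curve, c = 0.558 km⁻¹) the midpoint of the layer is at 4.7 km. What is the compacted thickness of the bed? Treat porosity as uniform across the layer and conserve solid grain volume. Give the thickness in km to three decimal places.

0.016 km

Porosity at 4.7 km: n = 0.58·exp(−0.558×4.7) = 0.0421
Solid-volume conservation: h(1−n) = h₀(1−n₀) ⇒ h = h₀·(1−n₀)/(1−n)
h = 0.036 × (1 − 0.58)/(1 − 0.0421) = 0.036 × 0.4385 = 0.0158 km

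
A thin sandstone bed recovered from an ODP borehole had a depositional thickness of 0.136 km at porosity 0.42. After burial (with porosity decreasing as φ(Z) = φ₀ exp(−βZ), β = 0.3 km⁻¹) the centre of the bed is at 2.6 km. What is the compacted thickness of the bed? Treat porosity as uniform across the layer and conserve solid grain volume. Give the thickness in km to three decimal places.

Porosity at 2.6 km: φ = 0.42·exp(−0.3×2.6) = 0.1925
Solid-volume conservation: h(1−φ) = h₀(1−φ₀) ⇒ h = h₀·(1−φ₀)/(1−φ)
h = 0.136 × (1 − 0.42)/(1 − 0.1925) = 0.136 × 0.7183 = 0.0977 km

0.098 km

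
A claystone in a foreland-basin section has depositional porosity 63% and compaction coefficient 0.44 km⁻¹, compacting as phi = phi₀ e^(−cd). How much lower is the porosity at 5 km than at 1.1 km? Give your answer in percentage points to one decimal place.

31.8 percentage points

phi(1.1) = 0.63·e^(−0.44×1.1) = 0.3883
phi(5) = 0.63·e^(−0.44×5) = 0.0698
Δphi = 0.3883 − 0.0698 = 0.3185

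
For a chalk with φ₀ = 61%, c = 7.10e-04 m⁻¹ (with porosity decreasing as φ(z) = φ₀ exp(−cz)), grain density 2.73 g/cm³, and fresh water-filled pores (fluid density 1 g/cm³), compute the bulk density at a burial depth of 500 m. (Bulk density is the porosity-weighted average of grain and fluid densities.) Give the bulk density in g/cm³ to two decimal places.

1.99 g/cm³

Working in km (1 km = 1000 m; c in km⁻¹ = c in m⁻¹ × 1000):
Porosity at depth: φ = 0.61·exp(−0.71×0.5) = 0.61×0.7012 = 0.4277
Bulk density: ρ_b = (1−φ)ρ_g + φ·ρ_f = 0.5723×2.73 + 0.4277×1
       = 1.562 + 0.428 = 1.990 g/cm³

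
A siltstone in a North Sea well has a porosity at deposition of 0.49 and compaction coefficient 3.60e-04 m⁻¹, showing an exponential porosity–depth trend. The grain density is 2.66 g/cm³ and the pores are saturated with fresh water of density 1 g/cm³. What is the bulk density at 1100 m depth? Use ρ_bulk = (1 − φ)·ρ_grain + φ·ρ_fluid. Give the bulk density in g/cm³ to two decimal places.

2.11 g/cm³

Working in km (1 km = 1000 m; c in km⁻¹ = c in m⁻¹ × 1000):
Porosity at depth: n = 0.49·exp(−0.36×1.1) = 0.49×0.6730 = 0.3298
Bulk density: ρ_b = (1−n)ρ_g + n·ρ_f = 0.6702×2.66 + 0.3298×1
       = 1.783 + 0.330 = 2.113 g/cm³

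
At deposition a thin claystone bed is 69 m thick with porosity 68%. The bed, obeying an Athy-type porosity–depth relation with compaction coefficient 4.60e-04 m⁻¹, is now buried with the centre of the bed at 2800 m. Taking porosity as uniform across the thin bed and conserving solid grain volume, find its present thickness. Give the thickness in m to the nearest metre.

27 m

Working in km (1 km = 1000 m; c in km⁻¹ = c in m⁻¹ × 1000):
Porosity at 2.8 km: φ = 0.68·exp(−0.46×2.8) = 0.1876
Solid-volume conservation: h(1−φ) = h₀(1−φ₀) ⇒ h = h₀·(1−φ₀)/(1−φ)
h = 0.069 × (1 − 0.68)/(1 − 0.1876) = 0.069 × 0.3939 = 0.0272 km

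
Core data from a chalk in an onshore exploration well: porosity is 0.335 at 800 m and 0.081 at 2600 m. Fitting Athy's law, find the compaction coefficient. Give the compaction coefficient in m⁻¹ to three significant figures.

0.000789 m⁻¹

Working in km (1 km = 1000 m; c in km⁻¹ = c in m⁻¹ × 1000):
Athy: n(d) = n₀ e^(−cd) ⇒ n₁/n₂ = e^{c(d₂−d₁)} ⇒ c = ln(n₁/n₂)/(d₂−d₁)
c = ln(0.335/0.081) / (2.6 − 0.8) = ln(4.136) / 1.8 = 1.4197 / 1.8 = 0.7887 km⁻¹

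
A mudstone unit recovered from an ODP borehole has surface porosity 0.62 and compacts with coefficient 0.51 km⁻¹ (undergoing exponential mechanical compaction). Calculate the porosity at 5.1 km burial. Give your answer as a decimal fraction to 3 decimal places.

0.046

n = n₀·exp(−β·z) = 0.62 × exp(−0.51 × 5.1) = 0.62 × exp(−2.601)
  = 0.62 × 0.0742 = 0.0460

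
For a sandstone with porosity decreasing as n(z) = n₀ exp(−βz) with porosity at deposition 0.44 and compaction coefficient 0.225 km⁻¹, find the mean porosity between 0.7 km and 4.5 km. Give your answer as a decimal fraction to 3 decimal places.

⟨n⟩ = (1/(z₂−z₁)) ∫ n₀ e^(−βz) dz = n₀·(e^(−β·z₁) − e^(−β·z₂)) / (β·(z₂−z₁))
e^(−0.225×0.7) = 0.8543; e^(−0.225×4.5) = 0.3633
⟨n⟩ = 0.44 × (0.8543 − 0.3633) / (0.225 × 3.8) = 0.44 × 0.5742 = 0.2527

0.253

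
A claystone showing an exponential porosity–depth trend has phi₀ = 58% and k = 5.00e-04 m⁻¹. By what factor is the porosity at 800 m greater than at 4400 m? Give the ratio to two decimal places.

6.05

Working in km (1 km = 1000 m; k in km⁻¹ = k in m⁻¹ × 1000):
phi(z₁)/phi(z₂) = e^(−k·z₁)/e^(−k·z₂) = e^{k(z₂−z₁)}
= exp(0.5 × 3.6) = exp(1.8) = 6.0496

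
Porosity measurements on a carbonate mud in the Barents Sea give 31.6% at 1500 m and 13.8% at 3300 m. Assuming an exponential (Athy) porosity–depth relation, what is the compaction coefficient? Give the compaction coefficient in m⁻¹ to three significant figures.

Working in km (1 km = 1000 m; β in km⁻¹ = β in m⁻¹ × 1000):
Athy: phi(z) = phi₀ e^(−βz) ⇒ phi₁/phi₂ = e^{β(z₂−z₁)} ⇒ β = ln(phi₁/phi₂)/(z₂−z₁)
β = ln(0.316/0.138) / (3.3 − 1.5) = ln(2.29) / 1.8 = 0.8285 / 1.8 = 0.4603 km⁻¹

0.000460 m⁻¹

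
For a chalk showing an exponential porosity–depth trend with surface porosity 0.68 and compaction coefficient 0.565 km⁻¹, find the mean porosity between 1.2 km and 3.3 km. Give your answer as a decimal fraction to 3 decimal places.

0.202

⟨φ⟩ = (1/(z₂−z₁)) ∫ φ₀ e^(−kz) dz = φ₀·(e^(−k·z₁) − e^(−k·z₂)) / (k·(z₂−z₁))
e^(−0.565×1.2) = 0.5076; e^(−0.565×3.3) = 0.1550
⟨φ⟩ = 0.68 × (0.5076 − 0.1550) / (0.565 × 2.1) = 0.68 × 0.2972 = 0.2021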